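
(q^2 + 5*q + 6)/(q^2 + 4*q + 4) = (q + 3)/(q + 2)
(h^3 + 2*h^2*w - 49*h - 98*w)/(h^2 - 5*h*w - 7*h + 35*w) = (-h^2 - 2*h*w - 7*h - 14*w)/(-h + 5*w)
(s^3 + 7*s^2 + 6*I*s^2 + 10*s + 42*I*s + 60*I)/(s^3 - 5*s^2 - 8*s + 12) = (s^2 + s*(5 + 6*I) + 30*I)/(s^2 - 7*s + 6)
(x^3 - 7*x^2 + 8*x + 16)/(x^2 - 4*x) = x - 3 - 4/x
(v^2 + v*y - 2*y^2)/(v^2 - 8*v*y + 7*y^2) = (-v - 2*y)/(-v + 7*y)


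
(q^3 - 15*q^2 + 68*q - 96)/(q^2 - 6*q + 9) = (q^2 - 12*q + 32)/(q - 3)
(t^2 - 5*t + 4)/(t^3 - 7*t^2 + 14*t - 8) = 1/(t - 2)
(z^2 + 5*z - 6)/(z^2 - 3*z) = (z^2 + 5*z - 6)/(z*(z - 3))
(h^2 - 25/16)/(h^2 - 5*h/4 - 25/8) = (4*h - 5)/(2*(2*h - 5))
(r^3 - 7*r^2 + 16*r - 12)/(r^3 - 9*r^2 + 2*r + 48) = (r^2 - 4*r + 4)/(r^2 - 6*r - 16)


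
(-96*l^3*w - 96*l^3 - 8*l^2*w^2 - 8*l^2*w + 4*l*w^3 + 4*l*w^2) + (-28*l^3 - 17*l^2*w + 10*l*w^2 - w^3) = -96*l^3*w - 124*l^3 - 8*l^2*w^2 - 25*l^2*w + 4*l*w^3 + 14*l*w^2 - w^3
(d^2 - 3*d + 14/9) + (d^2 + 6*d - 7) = 2*d^2 + 3*d - 49/9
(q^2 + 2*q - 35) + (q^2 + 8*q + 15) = 2*q^2 + 10*q - 20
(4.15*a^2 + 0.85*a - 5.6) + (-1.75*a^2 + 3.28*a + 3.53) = 2.4*a^2 + 4.13*a - 2.07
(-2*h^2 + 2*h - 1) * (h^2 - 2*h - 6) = -2*h^4 + 6*h^3 + 7*h^2 - 10*h + 6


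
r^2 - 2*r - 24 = (r - 6)*(r + 4)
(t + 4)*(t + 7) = t^2 + 11*t + 28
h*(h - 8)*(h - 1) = h^3 - 9*h^2 + 8*h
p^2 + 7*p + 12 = (p + 3)*(p + 4)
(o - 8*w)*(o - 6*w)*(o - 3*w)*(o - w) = o^4 - 18*o^3*w + 107*o^2*w^2 - 234*o*w^3 + 144*w^4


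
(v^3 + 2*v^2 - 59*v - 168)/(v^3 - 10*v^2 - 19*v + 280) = (v^2 + 10*v + 21)/(v^2 - 2*v - 35)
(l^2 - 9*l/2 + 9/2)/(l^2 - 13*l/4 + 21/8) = 4*(l - 3)/(4*l - 7)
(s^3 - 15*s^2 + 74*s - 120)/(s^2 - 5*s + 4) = (s^2 - 11*s + 30)/(s - 1)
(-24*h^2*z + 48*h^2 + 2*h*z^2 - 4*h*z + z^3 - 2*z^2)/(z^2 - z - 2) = (-24*h^2 + 2*h*z + z^2)/(z + 1)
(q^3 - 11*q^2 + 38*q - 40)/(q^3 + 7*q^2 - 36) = (q^2 - 9*q + 20)/(q^2 + 9*q + 18)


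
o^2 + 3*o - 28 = (o - 4)*(o + 7)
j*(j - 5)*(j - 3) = j^3 - 8*j^2 + 15*j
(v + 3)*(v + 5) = v^2 + 8*v + 15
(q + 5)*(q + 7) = q^2 + 12*q + 35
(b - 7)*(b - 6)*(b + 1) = b^3 - 12*b^2 + 29*b + 42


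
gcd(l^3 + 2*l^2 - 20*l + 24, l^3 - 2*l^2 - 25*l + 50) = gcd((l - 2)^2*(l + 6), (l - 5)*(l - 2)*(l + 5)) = l - 2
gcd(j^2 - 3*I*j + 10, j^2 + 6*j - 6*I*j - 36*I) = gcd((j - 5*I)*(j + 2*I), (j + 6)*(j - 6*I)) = 1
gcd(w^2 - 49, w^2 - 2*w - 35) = w - 7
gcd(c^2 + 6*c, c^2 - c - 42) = c + 6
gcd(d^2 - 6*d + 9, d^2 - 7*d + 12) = d - 3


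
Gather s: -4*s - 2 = -4*s - 2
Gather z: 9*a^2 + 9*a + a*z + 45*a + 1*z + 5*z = 9*a^2 + 54*a + z*(a + 6)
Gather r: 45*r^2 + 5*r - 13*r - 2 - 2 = 45*r^2 - 8*r - 4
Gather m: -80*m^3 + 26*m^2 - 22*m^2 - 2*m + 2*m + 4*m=-80*m^3 + 4*m^2 + 4*m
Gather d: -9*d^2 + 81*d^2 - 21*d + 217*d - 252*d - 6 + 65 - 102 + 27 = 72*d^2 - 56*d - 16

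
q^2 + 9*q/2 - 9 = (q - 3/2)*(q + 6)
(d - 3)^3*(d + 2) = d^4 - 7*d^3 + 9*d^2 + 27*d - 54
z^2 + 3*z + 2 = (z + 1)*(z + 2)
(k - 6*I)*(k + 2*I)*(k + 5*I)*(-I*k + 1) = -I*k^4 + 2*k^3 - 31*I*k^2 + 92*k + 60*I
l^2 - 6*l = l*(l - 6)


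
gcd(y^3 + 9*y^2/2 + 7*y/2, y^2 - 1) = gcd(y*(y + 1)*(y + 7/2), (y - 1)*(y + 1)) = y + 1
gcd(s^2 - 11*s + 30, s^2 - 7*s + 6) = s - 6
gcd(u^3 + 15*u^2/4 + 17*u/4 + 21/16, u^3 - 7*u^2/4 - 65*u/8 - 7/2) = u^2 + 9*u/4 + 7/8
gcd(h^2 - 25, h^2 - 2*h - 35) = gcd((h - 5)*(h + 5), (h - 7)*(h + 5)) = h + 5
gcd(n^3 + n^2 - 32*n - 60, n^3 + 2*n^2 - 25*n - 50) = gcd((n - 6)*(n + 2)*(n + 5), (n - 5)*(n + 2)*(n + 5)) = n^2 + 7*n + 10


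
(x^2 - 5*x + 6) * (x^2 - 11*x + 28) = x^4 - 16*x^3 + 89*x^2 - 206*x + 168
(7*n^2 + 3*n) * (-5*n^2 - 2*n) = -35*n^4 - 29*n^3 - 6*n^2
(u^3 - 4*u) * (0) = 0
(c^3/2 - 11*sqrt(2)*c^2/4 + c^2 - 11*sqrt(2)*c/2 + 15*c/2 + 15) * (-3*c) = -3*c^4/2 - 3*c^3 + 33*sqrt(2)*c^3/4 - 45*c^2/2 + 33*sqrt(2)*c^2/2 - 45*c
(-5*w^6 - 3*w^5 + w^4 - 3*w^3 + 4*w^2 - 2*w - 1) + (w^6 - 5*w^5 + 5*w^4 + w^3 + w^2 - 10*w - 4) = -4*w^6 - 8*w^5 + 6*w^4 - 2*w^3 + 5*w^2 - 12*w - 5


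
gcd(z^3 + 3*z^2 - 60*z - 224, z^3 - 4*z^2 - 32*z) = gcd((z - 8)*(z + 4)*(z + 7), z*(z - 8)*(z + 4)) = z^2 - 4*z - 32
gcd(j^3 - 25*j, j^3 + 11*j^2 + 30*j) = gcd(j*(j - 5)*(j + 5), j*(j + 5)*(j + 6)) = j^2 + 5*j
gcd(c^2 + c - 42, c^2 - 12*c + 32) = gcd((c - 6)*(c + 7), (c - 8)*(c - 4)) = 1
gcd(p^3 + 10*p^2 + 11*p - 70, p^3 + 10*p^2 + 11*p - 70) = p^3 + 10*p^2 + 11*p - 70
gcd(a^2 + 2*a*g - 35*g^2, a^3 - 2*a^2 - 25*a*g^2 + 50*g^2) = a - 5*g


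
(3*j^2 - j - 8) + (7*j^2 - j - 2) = 10*j^2 - 2*j - 10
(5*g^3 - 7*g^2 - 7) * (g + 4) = 5*g^4 + 13*g^3 - 28*g^2 - 7*g - 28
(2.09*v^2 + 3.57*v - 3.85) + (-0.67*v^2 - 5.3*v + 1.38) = 1.42*v^2 - 1.73*v - 2.47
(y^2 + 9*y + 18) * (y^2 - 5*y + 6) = y^4 + 4*y^3 - 21*y^2 - 36*y + 108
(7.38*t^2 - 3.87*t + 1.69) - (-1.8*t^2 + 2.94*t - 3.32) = 9.18*t^2 - 6.81*t + 5.01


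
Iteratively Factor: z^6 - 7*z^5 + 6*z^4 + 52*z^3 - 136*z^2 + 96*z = (z - 2)*(z^5 - 5*z^4 - 4*z^3 + 44*z^2 - 48*z) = (z - 4)*(z - 2)*(z^4 - z^3 - 8*z^2 + 12*z) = (z - 4)*(z - 2)^2*(z^3 + z^2 - 6*z) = (z - 4)*(z - 2)^3*(z^2 + 3*z) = (z - 4)*(z - 2)^3*(z + 3)*(z)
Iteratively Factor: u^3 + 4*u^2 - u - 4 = (u + 1)*(u^2 + 3*u - 4) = (u - 1)*(u + 1)*(u + 4)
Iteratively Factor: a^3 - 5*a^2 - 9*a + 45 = (a - 5)*(a^2 - 9) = (a - 5)*(a + 3)*(a - 3)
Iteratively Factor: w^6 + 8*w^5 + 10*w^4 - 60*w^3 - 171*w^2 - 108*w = (w + 3)*(w^5 + 5*w^4 - 5*w^3 - 45*w^2 - 36*w) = w*(w + 3)*(w^4 + 5*w^3 - 5*w^2 - 45*w - 36) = w*(w + 3)^2*(w^3 + 2*w^2 - 11*w - 12) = w*(w + 3)^2*(w + 4)*(w^2 - 2*w - 3) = w*(w - 3)*(w + 3)^2*(w + 4)*(w + 1)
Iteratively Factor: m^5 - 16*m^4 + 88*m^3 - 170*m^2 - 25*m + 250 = (m - 5)*(m^4 - 11*m^3 + 33*m^2 - 5*m - 50) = (m - 5)^2*(m^3 - 6*m^2 + 3*m + 10) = (m - 5)^3*(m^2 - m - 2) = (m - 5)^3*(m + 1)*(m - 2)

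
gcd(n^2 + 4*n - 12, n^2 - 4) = n - 2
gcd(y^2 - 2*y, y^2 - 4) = y - 2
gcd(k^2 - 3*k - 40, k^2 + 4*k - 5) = k + 5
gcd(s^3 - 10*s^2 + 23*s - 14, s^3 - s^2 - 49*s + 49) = s^2 - 8*s + 7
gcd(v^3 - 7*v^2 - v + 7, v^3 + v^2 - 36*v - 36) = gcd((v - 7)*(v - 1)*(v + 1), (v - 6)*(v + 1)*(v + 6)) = v + 1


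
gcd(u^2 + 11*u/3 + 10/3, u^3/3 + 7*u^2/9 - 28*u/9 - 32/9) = 1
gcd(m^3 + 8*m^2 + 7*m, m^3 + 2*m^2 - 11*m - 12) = m + 1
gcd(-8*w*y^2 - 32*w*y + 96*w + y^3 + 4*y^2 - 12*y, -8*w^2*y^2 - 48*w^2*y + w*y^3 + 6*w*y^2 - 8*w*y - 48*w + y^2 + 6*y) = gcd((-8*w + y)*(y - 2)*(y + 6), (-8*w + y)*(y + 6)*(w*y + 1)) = -8*w*y - 48*w + y^2 + 6*y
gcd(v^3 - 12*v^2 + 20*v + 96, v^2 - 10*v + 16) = v - 8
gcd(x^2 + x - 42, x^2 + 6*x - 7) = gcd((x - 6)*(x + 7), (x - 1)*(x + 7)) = x + 7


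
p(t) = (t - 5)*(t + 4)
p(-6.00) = 22.00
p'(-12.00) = -25.00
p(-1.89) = -14.54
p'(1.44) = 1.88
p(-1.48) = -16.33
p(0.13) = -20.11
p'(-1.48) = -3.96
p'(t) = 2*t - 1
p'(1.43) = 1.86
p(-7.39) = 42.00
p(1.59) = -19.06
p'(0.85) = 0.70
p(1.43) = -19.39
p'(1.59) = 2.18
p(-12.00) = 136.00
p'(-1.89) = -4.78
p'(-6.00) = -13.00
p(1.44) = -19.37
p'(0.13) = -0.74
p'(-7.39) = -15.78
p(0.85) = -20.13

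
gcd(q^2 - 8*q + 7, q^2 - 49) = q - 7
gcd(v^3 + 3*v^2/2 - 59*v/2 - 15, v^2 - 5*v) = v - 5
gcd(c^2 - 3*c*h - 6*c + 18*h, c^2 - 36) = c - 6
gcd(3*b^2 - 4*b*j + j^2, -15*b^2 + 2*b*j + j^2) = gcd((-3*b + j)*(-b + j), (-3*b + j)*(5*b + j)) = 3*b - j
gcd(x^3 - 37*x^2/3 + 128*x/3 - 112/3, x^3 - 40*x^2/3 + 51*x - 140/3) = x^2 - 25*x/3 + 28/3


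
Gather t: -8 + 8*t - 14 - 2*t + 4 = 6*t - 18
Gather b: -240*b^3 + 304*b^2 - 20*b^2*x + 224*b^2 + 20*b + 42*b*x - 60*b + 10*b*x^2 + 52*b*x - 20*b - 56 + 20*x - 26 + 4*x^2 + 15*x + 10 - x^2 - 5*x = -240*b^3 + b^2*(528 - 20*x) + b*(10*x^2 + 94*x - 60) + 3*x^2 + 30*x - 72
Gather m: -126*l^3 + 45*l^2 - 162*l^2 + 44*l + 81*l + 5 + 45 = -126*l^3 - 117*l^2 + 125*l + 50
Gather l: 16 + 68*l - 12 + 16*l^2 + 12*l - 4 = 16*l^2 + 80*l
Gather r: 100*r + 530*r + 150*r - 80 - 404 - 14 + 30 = 780*r - 468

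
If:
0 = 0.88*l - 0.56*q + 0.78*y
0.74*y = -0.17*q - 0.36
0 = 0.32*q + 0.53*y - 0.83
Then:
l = 5.04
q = 5.49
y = -1.75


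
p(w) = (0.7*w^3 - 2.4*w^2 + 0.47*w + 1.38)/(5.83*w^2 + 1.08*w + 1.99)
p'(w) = (-11.66*w - 1.08)*(0.7*w^3 - 2.4*w^2 + 0.47*w + 1.38)/(5.83*w^2 + 1.08*w + 1.99)^2 + (2.1*w^2 - 4.8*w + 0.47)/(5.83*w^2 + 1.08*w + 1.99)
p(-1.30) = -0.46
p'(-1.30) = 0.36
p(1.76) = -0.06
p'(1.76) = -0.00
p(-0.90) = -0.26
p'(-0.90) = 0.70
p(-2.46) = -0.71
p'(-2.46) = 0.15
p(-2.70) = -0.75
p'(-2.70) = 0.14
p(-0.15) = 0.64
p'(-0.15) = 0.85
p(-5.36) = -1.09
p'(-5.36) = 0.12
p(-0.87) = -0.24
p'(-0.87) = 0.74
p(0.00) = 0.69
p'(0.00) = -0.14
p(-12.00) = -1.88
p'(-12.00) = 0.12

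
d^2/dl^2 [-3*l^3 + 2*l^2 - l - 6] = 4 - 18*l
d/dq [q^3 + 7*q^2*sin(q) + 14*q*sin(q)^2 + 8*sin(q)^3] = 7*q^2*cos(q) + 3*q^2 + 14*q*sin(q) + 14*q*sin(2*q) + 24*sin(q)^2*cos(q) + 14*sin(q)^2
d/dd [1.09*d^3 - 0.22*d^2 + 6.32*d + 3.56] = 3.27*d^2 - 0.44*d + 6.32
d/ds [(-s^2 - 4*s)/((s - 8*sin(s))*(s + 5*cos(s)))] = (-s*(s + 4)*(s - 8*sin(s))*(5*sin(s) - 1) - s*(s + 4)*(s + 5*cos(s))*(8*cos(s) - 1) + (-2*s - 4)*(s - 8*sin(s))*(s + 5*cos(s)))/((s - 8*sin(s))^2*(s + 5*cos(s))^2)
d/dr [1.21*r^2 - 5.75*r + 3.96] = 2.42*r - 5.75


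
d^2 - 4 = (d - 2)*(d + 2)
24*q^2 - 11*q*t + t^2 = (-8*q + t)*(-3*q + t)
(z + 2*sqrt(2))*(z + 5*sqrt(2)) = z^2 + 7*sqrt(2)*z + 20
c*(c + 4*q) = c^2 + 4*c*q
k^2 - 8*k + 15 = (k - 5)*(k - 3)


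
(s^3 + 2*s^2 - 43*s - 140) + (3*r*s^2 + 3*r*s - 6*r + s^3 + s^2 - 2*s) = 3*r*s^2 + 3*r*s - 6*r + 2*s^3 + 3*s^2 - 45*s - 140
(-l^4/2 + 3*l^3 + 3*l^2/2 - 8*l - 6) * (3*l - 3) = -3*l^5/2 + 21*l^4/2 - 9*l^3/2 - 57*l^2/2 + 6*l + 18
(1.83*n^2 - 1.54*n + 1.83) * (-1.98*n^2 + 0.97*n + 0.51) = -3.6234*n^4 + 4.8243*n^3 - 4.1839*n^2 + 0.9897*n + 0.9333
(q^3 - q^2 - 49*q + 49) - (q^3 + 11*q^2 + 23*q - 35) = -12*q^2 - 72*q + 84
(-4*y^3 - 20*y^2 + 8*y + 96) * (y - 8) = -4*y^4 + 12*y^3 + 168*y^2 + 32*y - 768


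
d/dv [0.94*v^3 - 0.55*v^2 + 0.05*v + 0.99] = 2.82*v^2 - 1.1*v + 0.05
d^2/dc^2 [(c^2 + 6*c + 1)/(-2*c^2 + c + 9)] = 4*(-13*c^3 - 33*c^2 - 159*c - 23)/(8*c^6 - 12*c^5 - 102*c^4 + 107*c^3 + 459*c^2 - 243*c - 729)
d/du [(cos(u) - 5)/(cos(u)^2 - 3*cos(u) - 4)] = (cos(u)^2 - 10*cos(u) + 19)*sin(u)/((cos(u) - 4)^2*(cos(u) + 1)^2)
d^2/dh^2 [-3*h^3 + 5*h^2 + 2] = 10 - 18*h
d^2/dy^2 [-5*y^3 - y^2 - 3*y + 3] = -30*y - 2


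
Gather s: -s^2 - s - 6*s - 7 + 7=-s^2 - 7*s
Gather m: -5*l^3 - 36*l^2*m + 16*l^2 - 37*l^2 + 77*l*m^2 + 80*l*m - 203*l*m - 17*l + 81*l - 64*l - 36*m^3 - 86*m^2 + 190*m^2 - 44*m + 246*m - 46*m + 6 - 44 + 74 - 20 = -5*l^3 - 21*l^2 - 36*m^3 + m^2*(77*l + 104) + m*(-36*l^2 - 123*l + 156) + 16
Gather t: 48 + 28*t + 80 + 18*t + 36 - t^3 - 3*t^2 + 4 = -t^3 - 3*t^2 + 46*t + 168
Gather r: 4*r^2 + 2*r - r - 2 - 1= 4*r^2 + r - 3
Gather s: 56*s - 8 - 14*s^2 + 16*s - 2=-14*s^2 + 72*s - 10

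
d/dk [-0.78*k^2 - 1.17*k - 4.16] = -1.56*k - 1.17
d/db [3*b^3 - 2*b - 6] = 9*b^2 - 2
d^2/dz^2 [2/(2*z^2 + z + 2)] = 4*(-4*z^2 - 2*z + (4*z + 1)^2 - 4)/(2*z^2 + z + 2)^3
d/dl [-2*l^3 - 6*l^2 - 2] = 6*l*(-l - 2)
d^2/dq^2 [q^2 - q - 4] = 2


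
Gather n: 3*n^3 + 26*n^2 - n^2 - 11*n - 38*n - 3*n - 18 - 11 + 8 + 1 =3*n^3 + 25*n^2 - 52*n - 20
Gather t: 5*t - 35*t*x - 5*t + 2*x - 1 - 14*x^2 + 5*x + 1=-35*t*x - 14*x^2 + 7*x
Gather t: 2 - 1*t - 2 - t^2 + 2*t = -t^2 + t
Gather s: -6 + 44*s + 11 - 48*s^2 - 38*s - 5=-48*s^2 + 6*s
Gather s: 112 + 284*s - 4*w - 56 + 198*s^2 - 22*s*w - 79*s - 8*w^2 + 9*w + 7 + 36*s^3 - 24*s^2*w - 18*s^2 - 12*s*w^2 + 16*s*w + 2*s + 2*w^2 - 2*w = 36*s^3 + s^2*(180 - 24*w) + s*(-12*w^2 - 6*w + 207) - 6*w^2 + 3*w + 63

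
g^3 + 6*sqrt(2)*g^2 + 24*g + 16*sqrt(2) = (g + 2*sqrt(2))^3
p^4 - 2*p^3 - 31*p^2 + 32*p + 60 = (p - 6)*(p - 2)*(p + 1)*(p + 5)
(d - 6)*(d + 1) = d^2 - 5*d - 6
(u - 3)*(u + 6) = u^2 + 3*u - 18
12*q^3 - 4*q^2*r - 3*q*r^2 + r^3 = (-3*q + r)*(-2*q + r)*(2*q + r)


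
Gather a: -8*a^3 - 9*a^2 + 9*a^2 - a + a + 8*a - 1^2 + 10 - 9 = -8*a^3 + 8*a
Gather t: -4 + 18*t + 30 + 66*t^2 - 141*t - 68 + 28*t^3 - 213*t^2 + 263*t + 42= 28*t^3 - 147*t^2 + 140*t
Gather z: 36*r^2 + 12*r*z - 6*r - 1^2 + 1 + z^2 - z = 36*r^2 - 6*r + z^2 + z*(12*r - 1)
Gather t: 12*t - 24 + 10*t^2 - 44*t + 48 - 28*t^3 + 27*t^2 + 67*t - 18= -28*t^3 + 37*t^2 + 35*t + 6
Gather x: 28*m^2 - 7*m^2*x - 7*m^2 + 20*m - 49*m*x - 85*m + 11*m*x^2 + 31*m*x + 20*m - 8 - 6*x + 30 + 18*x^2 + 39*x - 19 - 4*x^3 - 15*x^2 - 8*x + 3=21*m^2 - 45*m - 4*x^3 + x^2*(11*m + 3) + x*(-7*m^2 - 18*m + 25) + 6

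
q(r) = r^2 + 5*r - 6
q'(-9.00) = -13.00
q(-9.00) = 30.00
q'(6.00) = 17.00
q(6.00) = 60.00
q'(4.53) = 14.06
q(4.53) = 37.17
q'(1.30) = 7.60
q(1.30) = 2.19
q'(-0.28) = 4.44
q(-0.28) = -7.32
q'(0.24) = 5.48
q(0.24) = -4.74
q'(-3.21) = -1.42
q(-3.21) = -11.75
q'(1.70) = 8.40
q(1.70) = 5.39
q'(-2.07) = 0.86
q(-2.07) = -12.07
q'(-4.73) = -4.46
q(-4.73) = -7.28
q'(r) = 2*r + 5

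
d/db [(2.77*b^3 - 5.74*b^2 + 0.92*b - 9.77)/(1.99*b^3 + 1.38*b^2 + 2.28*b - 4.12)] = (15.2452*b^4 + 8.9696*b^3 + 9.73289999999999*b^2 + 74.2628*b + 18.4852)/(3.9601*b^6 + 5.4924*b^5 + 10.9788*b^4 - 10.1048*b^3 - 6.1728*b^2 - 18.7872*b + 16.9744)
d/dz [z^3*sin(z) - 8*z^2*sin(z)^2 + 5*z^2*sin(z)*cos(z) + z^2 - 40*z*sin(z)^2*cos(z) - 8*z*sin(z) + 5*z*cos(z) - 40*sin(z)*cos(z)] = z^3*cos(z) + 3*z^2*sin(z) - 8*z^2*sin(2*z) + 5*z^2*cos(2*z) + 5*z*sin(z) + 5*z*sin(2*z) - 30*z*sin(3*z) - 8*z*cos(z) + 8*z*cos(2*z) - 6*z - 8*sin(z) - 5*cos(z) - 40*cos(2*z) + 10*cos(3*z)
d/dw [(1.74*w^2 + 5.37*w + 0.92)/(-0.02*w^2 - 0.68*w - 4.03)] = (-1.0758*w^2 - 13.9876*w - 21.0155)/(0.0004*w^4 + 0.0272*w^3 + 0.6236*w^2 + 5.4808*w + 16.2409)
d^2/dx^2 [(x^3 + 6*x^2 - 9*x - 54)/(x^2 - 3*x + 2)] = 16*(2*x^3 - 27*x^2 + 69*x - 51)/(x^6 - 9*x^5 + 33*x^4 - 63*x^3 + 66*x^2 - 36*x + 8)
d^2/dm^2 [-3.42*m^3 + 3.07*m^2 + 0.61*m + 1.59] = 6.14 - 20.52*m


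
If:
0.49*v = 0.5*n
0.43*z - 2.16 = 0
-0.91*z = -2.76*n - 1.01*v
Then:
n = 1.21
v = 1.23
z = 5.02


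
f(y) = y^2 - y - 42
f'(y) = 2*y - 1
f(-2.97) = -30.21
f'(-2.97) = -6.94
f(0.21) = -42.17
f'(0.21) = -0.58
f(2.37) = -38.75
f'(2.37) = 3.74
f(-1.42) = -38.56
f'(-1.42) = -3.84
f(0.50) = -42.25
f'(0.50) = 0.00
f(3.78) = -31.49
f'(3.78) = 6.56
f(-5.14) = -10.44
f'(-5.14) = -11.28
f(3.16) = -35.17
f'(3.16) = 5.32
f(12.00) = 90.00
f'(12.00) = 23.00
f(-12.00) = 114.00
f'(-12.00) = -25.00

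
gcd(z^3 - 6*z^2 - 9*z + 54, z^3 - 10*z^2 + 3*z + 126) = z^2 - 3*z - 18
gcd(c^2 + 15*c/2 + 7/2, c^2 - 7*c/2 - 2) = c + 1/2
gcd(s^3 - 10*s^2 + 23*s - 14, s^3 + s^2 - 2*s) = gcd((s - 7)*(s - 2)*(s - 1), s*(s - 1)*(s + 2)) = s - 1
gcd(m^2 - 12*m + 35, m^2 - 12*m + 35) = m^2 - 12*m + 35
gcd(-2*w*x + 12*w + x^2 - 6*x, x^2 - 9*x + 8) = 1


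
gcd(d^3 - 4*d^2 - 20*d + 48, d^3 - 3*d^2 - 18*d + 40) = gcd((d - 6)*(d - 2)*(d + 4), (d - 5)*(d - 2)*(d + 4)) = d^2 + 2*d - 8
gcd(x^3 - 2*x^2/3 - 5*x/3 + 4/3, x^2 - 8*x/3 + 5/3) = x - 1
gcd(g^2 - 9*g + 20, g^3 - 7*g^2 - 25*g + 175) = g - 5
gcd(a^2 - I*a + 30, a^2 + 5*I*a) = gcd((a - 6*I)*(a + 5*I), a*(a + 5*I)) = a + 5*I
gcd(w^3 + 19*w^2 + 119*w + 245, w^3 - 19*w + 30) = w + 5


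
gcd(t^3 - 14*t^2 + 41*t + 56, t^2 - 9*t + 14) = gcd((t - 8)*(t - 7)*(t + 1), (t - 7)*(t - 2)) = t - 7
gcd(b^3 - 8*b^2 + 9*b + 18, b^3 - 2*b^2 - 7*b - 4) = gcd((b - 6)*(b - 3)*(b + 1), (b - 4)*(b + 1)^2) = b + 1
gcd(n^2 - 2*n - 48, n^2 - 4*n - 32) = n - 8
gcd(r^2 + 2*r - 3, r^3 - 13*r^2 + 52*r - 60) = 1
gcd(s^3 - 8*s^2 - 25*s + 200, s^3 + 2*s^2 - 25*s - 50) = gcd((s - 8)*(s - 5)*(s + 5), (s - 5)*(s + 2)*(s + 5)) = s^2 - 25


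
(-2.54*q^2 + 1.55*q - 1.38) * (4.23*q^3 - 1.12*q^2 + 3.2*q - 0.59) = -10.7442*q^5 + 9.4013*q^4 - 15.7014*q^3 + 8.0042*q^2 - 5.3305*q + 0.8142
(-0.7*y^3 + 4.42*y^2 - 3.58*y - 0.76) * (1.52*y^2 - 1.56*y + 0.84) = -1.064*y^5 + 7.8104*y^4 - 12.9248*y^3 + 8.1424*y^2 - 1.8216*y - 0.6384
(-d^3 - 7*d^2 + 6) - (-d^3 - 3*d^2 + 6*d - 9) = -4*d^2 - 6*d + 15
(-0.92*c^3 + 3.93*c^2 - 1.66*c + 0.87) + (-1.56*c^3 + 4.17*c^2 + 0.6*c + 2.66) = -2.48*c^3 + 8.1*c^2 - 1.06*c + 3.53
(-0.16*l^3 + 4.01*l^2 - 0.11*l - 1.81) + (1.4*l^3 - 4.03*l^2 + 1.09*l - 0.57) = 1.24*l^3 - 0.0200000000000005*l^2 + 0.98*l - 2.38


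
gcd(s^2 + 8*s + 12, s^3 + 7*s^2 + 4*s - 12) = s^2 + 8*s + 12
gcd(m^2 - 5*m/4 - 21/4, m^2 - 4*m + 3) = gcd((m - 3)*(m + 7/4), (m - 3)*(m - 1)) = m - 3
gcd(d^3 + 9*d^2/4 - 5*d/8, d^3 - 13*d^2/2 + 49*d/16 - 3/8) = d - 1/4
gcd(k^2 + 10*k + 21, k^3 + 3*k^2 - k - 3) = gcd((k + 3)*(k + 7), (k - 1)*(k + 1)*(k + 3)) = k + 3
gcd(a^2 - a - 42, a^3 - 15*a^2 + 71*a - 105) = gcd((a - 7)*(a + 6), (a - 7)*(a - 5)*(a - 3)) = a - 7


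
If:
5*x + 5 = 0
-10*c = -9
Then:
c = 9/10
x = -1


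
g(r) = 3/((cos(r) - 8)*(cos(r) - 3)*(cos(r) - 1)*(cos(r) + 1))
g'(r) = 3*sin(r)/((cos(r) - 8)*(cos(r) - 3)*(cos(r) - 1)*(cos(r) + 1)^2) + 3*sin(r)/((cos(r) - 8)*(cos(r) - 3)*(cos(r) - 1)^2*(cos(r) + 1)) + 3*sin(r)/((cos(r) - 8)*(cos(r) - 3)^2*(cos(r) - 1)*(cos(r) + 1)) + 3*sin(r)/((cos(r) - 8)^2*(cos(r) - 3)*(cos(r) - 1)*(cos(r) + 1))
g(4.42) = -0.12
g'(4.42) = 0.02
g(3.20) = -24.47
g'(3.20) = 836.46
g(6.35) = -48.00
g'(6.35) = 1436.83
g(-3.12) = -178.78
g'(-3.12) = 16555.06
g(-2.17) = -0.14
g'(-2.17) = 0.15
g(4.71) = -0.12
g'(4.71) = -0.06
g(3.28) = -4.39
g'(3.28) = 62.86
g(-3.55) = -0.54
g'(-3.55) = -2.44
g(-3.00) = -4.20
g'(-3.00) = 58.71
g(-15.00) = -0.22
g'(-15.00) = 0.45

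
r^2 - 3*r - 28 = (r - 7)*(r + 4)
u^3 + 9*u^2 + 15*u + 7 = (u + 1)^2*(u + 7)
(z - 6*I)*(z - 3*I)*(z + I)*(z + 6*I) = z^4 - 2*I*z^3 + 39*z^2 - 72*I*z + 108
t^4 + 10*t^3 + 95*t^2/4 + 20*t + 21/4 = (t + 1/2)*(t + 1)*(t + 3/2)*(t + 7)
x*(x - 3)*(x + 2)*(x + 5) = x^4 + 4*x^3 - 11*x^2 - 30*x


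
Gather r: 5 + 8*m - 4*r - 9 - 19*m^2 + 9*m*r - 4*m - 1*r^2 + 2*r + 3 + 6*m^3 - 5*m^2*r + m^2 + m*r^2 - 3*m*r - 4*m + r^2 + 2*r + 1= 6*m^3 - 18*m^2 + m*r^2 + r*(-5*m^2 + 6*m)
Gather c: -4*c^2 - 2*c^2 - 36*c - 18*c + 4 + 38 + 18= -6*c^2 - 54*c + 60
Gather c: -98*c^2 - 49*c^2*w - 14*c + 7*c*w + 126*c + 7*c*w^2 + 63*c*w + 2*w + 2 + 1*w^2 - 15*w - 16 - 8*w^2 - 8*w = c^2*(-49*w - 98) + c*(7*w^2 + 70*w + 112) - 7*w^2 - 21*w - 14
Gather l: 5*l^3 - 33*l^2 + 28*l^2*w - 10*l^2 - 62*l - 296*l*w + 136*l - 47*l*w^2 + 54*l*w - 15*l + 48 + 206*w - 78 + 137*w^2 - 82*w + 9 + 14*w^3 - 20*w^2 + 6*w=5*l^3 + l^2*(28*w - 43) + l*(-47*w^2 - 242*w + 59) + 14*w^3 + 117*w^2 + 130*w - 21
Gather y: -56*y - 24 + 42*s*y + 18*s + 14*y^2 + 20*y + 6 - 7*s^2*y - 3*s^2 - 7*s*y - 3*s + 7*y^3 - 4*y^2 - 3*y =-3*s^2 + 15*s + 7*y^3 + 10*y^2 + y*(-7*s^2 + 35*s - 39) - 18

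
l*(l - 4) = l^2 - 4*l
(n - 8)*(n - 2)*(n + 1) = n^3 - 9*n^2 + 6*n + 16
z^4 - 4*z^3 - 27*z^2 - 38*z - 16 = (z - 8)*(z + 1)^2*(z + 2)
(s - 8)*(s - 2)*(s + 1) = s^3 - 9*s^2 + 6*s + 16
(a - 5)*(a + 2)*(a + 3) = a^3 - 19*a - 30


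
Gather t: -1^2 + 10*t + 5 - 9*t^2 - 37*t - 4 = -9*t^2 - 27*t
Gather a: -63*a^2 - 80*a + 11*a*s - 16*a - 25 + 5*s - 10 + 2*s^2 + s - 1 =-63*a^2 + a*(11*s - 96) + 2*s^2 + 6*s - 36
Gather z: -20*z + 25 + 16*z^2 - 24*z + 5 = 16*z^2 - 44*z + 30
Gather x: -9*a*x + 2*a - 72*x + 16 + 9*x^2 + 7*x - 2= 2*a + 9*x^2 + x*(-9*a - 65) + 14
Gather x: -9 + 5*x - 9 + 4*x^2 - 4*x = 4*x^2 + x - 18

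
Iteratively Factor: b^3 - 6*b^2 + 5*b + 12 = (b - 4)*(b^2 - 2*b - 3) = (b - 4)*(b - 3)*(b + 1)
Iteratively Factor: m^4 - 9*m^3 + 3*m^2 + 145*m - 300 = (m - 3)*(m^3 - 6*m^2 - 15*m + 100) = (m - 5)*(m - 3)*(m^2 - m - 20) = (m - 5)^2*(m - 3)*(m + 4)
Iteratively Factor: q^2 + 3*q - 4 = (q - 1)*(q + 4)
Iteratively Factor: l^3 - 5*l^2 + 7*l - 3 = (l - 1)*(l^2 - 4*l + 3) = (l - 1)^2*(l - 3)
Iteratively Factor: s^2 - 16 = (s - 4)*(s + 4)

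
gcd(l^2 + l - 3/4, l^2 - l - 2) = 1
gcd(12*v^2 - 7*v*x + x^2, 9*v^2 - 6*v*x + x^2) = -3*v + x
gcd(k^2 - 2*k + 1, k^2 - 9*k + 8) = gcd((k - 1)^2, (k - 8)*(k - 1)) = k - 1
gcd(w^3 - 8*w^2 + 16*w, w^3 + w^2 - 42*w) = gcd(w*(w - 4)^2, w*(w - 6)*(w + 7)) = w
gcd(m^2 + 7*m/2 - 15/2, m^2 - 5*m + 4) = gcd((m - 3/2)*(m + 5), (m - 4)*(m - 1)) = 1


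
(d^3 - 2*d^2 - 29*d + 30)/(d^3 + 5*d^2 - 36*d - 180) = (d - 1)/(d + 6)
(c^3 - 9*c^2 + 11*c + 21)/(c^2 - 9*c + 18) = (c^2 - 6*c - 7)/(c - 6)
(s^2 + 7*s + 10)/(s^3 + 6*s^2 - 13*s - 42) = (s + 5)/(s^2 + 4*s - 21)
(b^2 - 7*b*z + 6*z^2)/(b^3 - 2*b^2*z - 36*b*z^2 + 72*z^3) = (-b + z)/(-b^2 - 4*b*z + 12*z^2)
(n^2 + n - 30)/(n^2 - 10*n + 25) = (n + 6)/(n - 5)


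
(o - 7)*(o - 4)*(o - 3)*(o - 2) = o^4 - 16*o^3 + 89*o^2 - 206*o + 168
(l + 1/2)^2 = l^2 + l + 1/4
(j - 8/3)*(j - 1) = j^2 - 11*j/3 + 8/3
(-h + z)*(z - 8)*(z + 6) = -h*z^2 + 2*h*z + 48*h + z^3 - 2*z^2 - 48*z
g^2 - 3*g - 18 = (g - 6)*(g + 3)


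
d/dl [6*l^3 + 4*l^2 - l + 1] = 18*l^2 + 8*l - 1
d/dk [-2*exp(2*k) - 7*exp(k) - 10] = (-4*exp(k) - 7)*exp(k)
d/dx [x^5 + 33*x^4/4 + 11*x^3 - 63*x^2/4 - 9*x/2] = 5*x^4 + 33*x^3 + 33*x^2 - 63*x/2 - 9/2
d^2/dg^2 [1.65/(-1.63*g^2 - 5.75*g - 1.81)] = (8.76777*g^2 + 30.92925*g - 1.65*(3.26*g + 5.75)*(6.52*g + 11.5) + 9.73599)/(1.63*g^2 + 5.75*g + 1.81)^3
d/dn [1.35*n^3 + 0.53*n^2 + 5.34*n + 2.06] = 4.05*n^2 + 1.06*n + 5.34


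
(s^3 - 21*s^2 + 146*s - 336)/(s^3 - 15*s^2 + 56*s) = (s - 6)/s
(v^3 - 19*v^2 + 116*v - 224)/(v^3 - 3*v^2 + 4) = (v^3 - 19*v^2 + 116*v - 224)/(v^3 - 3*v^2 + 4)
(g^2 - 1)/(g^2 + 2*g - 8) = (g^2 - 1)/(g^2 + 2*g - 8)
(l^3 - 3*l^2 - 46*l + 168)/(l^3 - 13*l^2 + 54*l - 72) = (l + 7)/(l - 3)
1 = 1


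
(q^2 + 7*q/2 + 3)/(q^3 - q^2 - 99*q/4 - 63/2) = 2*(q + 2)/(2*q^2 - 5*q - 42)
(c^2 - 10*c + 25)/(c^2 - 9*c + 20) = (c - 5)/(c - 4)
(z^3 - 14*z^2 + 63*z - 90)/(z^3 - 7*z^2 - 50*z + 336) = (z^2 - 8*z + 15)/(z^2 - z - 56)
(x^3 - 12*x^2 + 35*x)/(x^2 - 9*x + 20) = x*(x - 7)/(x - 4)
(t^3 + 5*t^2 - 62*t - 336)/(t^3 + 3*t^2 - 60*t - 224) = (t + 6)/(t + 4)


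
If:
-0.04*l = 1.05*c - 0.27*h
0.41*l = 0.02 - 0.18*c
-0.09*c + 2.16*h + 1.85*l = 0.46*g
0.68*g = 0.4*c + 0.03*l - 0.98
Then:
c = -0.11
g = -1.50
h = -0.41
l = 0.10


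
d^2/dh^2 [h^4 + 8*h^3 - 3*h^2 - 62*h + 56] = 12*h^2 + 48*h - 6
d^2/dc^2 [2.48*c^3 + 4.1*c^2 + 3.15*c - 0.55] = 14.88*c + 8.2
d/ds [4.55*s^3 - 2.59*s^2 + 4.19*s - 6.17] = 13.65*s^2 - 5.18*s + 4.19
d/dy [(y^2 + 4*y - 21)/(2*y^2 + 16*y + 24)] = (2*y^2 + 33*y + 108)/(y^4 + 16*y^3 + 88*y^2 + 192*y + 144)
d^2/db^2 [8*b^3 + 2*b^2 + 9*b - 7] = 48*b + 4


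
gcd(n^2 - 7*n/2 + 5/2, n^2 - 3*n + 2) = n - 1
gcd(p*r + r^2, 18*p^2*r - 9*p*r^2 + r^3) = r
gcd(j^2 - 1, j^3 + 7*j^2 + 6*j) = j + 1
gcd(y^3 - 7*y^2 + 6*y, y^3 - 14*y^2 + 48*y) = y^2 - 6*y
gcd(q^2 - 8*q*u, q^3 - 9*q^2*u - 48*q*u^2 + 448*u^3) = q - 8*u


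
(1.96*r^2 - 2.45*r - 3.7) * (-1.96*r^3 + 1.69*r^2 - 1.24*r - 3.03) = -3.8416*r^5 + 8.1144*r^4 + 0.6811*r^3 - 9.1538*r^2 + 12.0115*r + 11.211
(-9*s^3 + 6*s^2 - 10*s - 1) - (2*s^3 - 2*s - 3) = -11*s^3 + 6*s^2 - 8*s + 2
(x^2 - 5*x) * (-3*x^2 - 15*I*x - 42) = -3*x^4 + 15*x^3 - 15*I*x^3 - 42*x^2 + 75*I*x^2 + 210*x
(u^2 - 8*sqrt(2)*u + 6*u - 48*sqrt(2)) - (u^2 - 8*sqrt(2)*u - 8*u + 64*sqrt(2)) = 14*u - 112*sqrt(2)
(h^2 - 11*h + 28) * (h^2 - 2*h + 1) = h^4 - 13*h^3 + 51*h^2 - 67*h + 28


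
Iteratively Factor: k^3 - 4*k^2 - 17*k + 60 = (k - 3)*(k^2 - k - 20) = (k - 3)*(k + 4)*(k - 5)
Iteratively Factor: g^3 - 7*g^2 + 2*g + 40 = (g - 5)*(g^2 - 2*g - 8) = (g - 5)*(g - 4)*(g + 2)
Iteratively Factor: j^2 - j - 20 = (j - 5)*(j + 4)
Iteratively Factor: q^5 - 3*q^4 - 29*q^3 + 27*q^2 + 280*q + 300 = (q + 3)*(q^4 - 6*q^3 - 11*q^2 + 60*q + 100) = (q + 2)*(q + 3)*(q^3 - 8*q^2 + 5*q + 50) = (q - 5)*(q + 2)*(q + 3)*(q^2 - 3*q - 10) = (q - 5)^2*(q + 2)*(q + 3)*(q + 2)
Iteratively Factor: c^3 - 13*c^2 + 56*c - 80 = (c - 5)*(c^2 - 8*c + 16) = (c - 5)*(c - 4)*(c - 4)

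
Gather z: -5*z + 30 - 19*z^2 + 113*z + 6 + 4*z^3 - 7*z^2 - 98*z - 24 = 4*z^3 - 26*z^2 + 10*z + 12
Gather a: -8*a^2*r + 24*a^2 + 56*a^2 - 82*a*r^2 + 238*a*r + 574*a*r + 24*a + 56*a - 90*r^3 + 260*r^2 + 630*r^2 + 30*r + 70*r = a^2*(80 - 8*r) + a*(-82*r^2 + 812*r + 80) - 90*r^3 + 890*r^2 + 100*r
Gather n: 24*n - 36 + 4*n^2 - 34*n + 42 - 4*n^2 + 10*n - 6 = 0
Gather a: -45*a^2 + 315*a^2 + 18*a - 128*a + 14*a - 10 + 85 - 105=270*a^2 - 96*a - 30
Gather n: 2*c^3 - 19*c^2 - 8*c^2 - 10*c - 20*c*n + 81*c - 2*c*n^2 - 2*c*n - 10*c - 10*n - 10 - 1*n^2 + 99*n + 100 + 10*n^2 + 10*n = 2*c^3 - 27*c^2 + 61*c + n^2*(9 - 2*c) + n*(99 - 22*c) + 90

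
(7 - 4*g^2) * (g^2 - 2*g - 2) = -4*g^4 + 8*g^3 + 15*g^2 - 14*g - 14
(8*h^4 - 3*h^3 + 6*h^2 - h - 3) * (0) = 0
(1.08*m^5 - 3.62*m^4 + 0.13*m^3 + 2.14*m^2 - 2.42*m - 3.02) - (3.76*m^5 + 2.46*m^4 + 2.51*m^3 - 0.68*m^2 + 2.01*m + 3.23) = -2.68*m^5 - 6.08*m^4 - 2.38*m^3 + 2.82*m^2 - 4.43*m - 6.25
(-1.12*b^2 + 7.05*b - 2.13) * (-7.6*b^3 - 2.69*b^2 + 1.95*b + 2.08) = 8.512*b^5 - 50.5672*b^4 - 4.9605*b^3 + 17.1476*b^2 + 10.5105*b - 4.4304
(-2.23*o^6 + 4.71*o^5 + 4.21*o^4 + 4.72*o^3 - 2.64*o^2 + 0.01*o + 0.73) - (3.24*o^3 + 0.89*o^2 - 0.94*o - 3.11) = -2.23*o^6 + 4.71*o^5 + 4.21*o^4 + 1.48*o^3 - 3.53*o^2 + 0.95*o + 3.84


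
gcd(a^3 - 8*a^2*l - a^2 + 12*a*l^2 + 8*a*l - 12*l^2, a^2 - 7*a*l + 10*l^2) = a - 2*l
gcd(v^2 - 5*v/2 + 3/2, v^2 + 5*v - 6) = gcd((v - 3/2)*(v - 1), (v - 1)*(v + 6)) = v - 1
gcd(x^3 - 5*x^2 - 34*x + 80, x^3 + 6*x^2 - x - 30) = x^2 + 3*x - 10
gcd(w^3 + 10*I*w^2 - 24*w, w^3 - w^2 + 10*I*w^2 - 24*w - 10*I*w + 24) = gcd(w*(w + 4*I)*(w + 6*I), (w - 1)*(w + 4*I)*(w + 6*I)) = w^2 + 10*I*w - 24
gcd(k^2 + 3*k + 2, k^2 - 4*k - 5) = k + 1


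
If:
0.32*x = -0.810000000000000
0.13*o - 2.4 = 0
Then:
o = 18.46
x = -2.53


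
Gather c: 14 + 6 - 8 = 12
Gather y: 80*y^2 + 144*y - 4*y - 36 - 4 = 80*y^2 + 140*y - 40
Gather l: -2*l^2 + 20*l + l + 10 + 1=-2*l^2 + 21*l + 11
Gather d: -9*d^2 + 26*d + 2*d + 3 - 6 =-9*d^2 + 28*d - 3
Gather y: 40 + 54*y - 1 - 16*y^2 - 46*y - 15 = -16*y^2 + 8*y + 24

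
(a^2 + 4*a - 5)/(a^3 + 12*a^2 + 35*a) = (a - 1)/(a*(a + 7))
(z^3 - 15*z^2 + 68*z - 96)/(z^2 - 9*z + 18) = (z^2 - 12*z + 32)/(z - 6)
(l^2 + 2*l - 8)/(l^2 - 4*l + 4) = (l + 4)/(l - 2)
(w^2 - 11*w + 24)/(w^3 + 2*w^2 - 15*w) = (w - 8)/(w*(w + 5))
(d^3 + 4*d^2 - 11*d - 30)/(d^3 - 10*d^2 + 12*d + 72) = (d^2 + 2*d - 15)/(d^2 - 12*d + 36)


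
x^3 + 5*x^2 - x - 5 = (x - 1)*(x + 1)*(x + 5)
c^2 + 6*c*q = c*(c + 6*q)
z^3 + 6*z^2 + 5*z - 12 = (z - 1)*(z + 3)*(z + 4)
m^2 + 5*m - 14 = (m - 2)*(m + 7)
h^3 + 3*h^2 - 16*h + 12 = (h - 2)*(h - 1)*(h + 6)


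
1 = 1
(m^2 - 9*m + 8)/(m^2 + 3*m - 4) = (m - 8)/(m + 4)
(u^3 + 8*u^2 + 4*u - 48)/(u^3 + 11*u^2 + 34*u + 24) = (u - 2)/(u + 1)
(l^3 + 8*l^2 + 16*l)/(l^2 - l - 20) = l*(l + 4)/(l - 5)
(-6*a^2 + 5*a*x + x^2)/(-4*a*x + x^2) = (6*a^2 - 5*a*x - x^2)/(x*(4*a - x))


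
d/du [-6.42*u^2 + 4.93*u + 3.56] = 4.93 - 12.84*u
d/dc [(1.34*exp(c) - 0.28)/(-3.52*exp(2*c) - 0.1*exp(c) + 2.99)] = (4.7168*exp(2*c) - 1.9712*exp(c) + 3.9786)*exp(c)/(12.3904*exp(4*c) + 0.704*exp(3*c) - 21.0396*exp(2*c) - 0.598*exp(c) + 8.9401)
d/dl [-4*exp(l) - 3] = -4*exp(l)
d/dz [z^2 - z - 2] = 2*z - 1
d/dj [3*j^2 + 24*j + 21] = 6*j + 24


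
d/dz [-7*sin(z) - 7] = -7*cos(z)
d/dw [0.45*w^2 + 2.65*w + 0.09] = 0.9*w + 2.65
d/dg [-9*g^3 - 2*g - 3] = -27*g^2 - 2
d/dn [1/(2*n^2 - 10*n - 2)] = (5/2 - n)/(-n^2 + 5*n + 1)^2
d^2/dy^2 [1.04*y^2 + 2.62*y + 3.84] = 2.08000000000000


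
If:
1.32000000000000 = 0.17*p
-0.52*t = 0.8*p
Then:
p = 7.76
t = -11.95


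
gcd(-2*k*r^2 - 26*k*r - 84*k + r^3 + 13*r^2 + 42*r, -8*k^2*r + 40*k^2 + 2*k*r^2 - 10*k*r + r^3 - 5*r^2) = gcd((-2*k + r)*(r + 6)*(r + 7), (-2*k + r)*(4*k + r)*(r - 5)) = -2*k + r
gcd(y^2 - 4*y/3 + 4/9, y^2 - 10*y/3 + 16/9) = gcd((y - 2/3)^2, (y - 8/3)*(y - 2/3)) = y - 2/3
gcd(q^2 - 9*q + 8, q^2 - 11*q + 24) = q - 8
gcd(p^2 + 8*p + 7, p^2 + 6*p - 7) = p + 7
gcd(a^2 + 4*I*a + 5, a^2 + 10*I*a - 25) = a + 5*I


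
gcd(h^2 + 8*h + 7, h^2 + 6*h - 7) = h + 7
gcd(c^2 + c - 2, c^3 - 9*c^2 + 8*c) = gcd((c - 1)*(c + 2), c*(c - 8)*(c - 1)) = c - 1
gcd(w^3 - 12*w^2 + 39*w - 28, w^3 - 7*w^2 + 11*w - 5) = w - 1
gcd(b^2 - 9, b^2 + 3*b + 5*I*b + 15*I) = b + 3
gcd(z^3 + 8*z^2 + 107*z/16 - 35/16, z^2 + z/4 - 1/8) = z - 1/4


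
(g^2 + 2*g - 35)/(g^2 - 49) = (g - 5)/(g - 7)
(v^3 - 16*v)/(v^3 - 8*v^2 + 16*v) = (v + 4)/(v - 4)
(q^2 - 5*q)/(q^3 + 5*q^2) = (q - 5)/(q*(q + 5))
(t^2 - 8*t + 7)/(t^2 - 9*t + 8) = (t - 7)/(t - 8)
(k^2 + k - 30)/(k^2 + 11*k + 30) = (k - 5)/(k + 5)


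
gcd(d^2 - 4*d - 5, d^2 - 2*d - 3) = d + 1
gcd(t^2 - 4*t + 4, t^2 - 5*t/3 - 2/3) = t - 2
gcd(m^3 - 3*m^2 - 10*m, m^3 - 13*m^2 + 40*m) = m^2 - 5*m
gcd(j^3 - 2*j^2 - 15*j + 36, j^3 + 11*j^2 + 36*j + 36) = 1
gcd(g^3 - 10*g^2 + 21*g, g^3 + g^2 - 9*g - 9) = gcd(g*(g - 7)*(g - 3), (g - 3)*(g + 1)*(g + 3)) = g - 3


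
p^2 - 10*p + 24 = (p - 6)*(p - 4)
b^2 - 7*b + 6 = (b - 6)*(b - 1)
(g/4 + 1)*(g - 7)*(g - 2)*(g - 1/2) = g^4/4 - 11*g^3/8 - 39*g^2/8 + 67*g/4 - 7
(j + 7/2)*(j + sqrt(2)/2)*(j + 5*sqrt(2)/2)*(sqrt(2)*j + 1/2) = sqrt(2)*j^4 + 7*sqrt(2)*j^3/2 + 13*j^3/2 + 4*sqrt(2)*j^2 + 91*j^2/4 + 5*j/4 + 14*sqrt(2)*j + 35/8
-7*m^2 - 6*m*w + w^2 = (-7*m + w)*(m + w)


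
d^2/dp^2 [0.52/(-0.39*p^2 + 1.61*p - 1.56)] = (0.158184*p^2 - 0.653016*p - 0.52*(0.78*p - 1.61)*(1.56*p - 3.22) + 0.632736)/(0.39*p^2 - 1.61*p + 1.56)^3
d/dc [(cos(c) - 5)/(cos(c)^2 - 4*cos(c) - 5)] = sin(c)/(cos(c) + 1)^2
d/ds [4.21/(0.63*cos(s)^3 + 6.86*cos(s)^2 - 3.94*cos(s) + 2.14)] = (7.9569*cos(s)^2 + 57.7612*cos(s) - 16.5874)*sin(s)/(0.63*cos(s)^3 + 6.86*cos(s)^2 - 3.94*cos(s) + 2.14)^2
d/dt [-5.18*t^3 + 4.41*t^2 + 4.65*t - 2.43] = -15.54*t^2 + 8.82*t + 4.65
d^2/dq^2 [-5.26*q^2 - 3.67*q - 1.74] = -10.5200000000000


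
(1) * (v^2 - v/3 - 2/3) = v^2 - v/3 - 2/3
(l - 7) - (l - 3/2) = -11/2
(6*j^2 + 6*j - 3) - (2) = 6*j^2 + 6*j - 5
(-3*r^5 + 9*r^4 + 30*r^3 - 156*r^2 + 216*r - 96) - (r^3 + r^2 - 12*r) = -3*r^5 + 9*r^4 + 29*r^3 - 157*r^2 + 228*r - 96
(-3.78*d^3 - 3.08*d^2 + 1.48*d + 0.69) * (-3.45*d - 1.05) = 13.041*d^4 + 14.595*d^3 - 1.872*d^2 - 3.9345*d - 0.7245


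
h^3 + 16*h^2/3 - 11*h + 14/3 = (h - 1)*(h - 2/3)*(h + 7)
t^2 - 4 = (t - 2)*(t + 2)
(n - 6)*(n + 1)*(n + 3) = n^3 - 2*n^2 - 21*n - 18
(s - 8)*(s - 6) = s^2 - 14*s + 48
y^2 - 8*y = y*(y - 8)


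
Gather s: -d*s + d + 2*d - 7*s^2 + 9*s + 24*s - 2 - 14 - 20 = 3*d - 7*s^2 + s*(33 - d) - 36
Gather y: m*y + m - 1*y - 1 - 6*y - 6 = m + y*(m - 7) - 7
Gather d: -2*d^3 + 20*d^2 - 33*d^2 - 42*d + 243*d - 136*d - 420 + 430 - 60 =-2*d^3 - 13*d^2 + 65*d - 50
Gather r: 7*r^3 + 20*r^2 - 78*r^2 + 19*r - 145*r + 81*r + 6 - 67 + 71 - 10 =7*r^3 - 58*r^2 - 45*r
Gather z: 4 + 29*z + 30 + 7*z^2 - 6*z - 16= 7*z^2 + 23*z + 18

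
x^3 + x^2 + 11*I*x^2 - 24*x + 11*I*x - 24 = (x + 1)*(x + 3*I)*(x + 8*I)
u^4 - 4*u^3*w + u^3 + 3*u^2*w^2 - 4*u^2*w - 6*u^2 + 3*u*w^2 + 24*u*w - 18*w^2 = (u - 2)*(u + 3)*(u - 3*w)*(u - w)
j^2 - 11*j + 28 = (j - 7)*(j - 4)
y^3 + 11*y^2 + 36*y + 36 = (y + 2)*(y + 3)*(y + 6)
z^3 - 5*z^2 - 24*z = z*(z - 8)*(z + 3)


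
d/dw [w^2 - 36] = 2*w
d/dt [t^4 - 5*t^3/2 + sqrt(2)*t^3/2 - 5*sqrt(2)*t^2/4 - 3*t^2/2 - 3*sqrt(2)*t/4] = 4*t^3 - 15*t^2/2 + 3*sqrt(2)*t^2/2 - 5*sqrt(2)*t/2 - 3*t - 3*sqrt(2)/4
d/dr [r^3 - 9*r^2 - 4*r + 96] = 3*r^2 - 18*r - 4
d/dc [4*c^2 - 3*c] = 8*c - 3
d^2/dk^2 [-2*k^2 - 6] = -4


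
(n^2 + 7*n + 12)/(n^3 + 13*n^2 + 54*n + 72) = 1/(n + 6)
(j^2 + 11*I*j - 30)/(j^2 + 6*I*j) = (j + 5*I)/j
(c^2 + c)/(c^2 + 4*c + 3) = c/(c + 3)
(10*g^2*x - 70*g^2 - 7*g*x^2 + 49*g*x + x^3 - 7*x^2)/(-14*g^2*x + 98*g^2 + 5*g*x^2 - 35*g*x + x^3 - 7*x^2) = (-5*g + x)/(7*g + x)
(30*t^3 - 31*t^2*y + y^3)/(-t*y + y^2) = -30*t^2/y + t + y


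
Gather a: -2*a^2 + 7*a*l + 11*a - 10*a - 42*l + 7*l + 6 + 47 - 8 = -2*a^2 + a*(7*l + 1) - 35*l + 45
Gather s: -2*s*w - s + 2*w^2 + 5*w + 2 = s*(-2*w - 1) + 2*w^2 + 5*w + 2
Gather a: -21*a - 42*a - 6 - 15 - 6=-63*a - 27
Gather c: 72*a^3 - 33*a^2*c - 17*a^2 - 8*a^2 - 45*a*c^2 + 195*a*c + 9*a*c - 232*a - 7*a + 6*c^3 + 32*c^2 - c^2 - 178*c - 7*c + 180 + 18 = 72*a^3 - 25*a^2 - 239*a + 6*c^3 + c^2*(31 - 45*a) + c*(-33*a^2 + 204*a - 185) + 198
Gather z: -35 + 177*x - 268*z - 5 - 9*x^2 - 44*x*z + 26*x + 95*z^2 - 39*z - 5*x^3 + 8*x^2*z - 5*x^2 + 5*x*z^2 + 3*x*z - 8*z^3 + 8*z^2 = -5*x^3 - 14*x^2 + 203*x - 8*z^3 + z^2*(5*x + 103) + z*(8*x^2 - 41*x - 307) - 40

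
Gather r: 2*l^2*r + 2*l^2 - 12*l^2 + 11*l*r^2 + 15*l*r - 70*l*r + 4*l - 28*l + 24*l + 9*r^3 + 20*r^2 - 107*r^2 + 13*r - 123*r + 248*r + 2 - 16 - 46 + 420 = -10*l^2 + 9*r^3 + r^2*(11*l - 87) + r*(2*l^2 - 55*l + 138) + 360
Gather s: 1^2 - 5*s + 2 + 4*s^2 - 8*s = 4*s^2 - 13*s + 3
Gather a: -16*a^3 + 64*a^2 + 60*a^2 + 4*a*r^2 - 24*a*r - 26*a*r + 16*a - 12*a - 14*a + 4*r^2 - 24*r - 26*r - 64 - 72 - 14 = -16*a^3 + 124*a^2 + a*(4*r^2 - 50*r - 10) + 4*r^2 - 50*r - 150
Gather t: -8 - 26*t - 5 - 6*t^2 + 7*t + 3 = -6*t^2 - 19*t - 10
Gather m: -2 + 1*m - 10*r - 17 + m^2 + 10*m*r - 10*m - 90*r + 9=m^2 + m*(10*r - 9) - 100*r - 10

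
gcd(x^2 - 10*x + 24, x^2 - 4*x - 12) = x - 6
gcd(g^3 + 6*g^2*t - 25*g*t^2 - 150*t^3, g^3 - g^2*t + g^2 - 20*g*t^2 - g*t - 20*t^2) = -g + 5*t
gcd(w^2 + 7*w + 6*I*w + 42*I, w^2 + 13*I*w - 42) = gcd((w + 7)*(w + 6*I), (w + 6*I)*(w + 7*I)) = w + 6*I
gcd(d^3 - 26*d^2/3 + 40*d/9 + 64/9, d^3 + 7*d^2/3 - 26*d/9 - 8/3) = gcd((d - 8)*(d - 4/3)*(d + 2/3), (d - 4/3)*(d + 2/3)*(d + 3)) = d^2 - 2*d/3 - 8/9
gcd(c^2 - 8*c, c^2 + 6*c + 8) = 1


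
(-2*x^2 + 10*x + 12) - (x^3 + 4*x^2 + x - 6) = -x^3 - 6*x^2 + 9*x + 18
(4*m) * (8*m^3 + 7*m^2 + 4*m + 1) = 32*m^4 + 28*m^3 + 16*m^2 + 4*m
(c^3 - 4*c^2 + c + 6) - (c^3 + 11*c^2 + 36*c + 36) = -15*c^2 - 35*c - 30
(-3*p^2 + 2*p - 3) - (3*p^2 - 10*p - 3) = -6*p^2 + 12*p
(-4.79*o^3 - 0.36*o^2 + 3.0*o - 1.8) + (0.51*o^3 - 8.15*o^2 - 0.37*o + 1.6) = -4.28*o^3 - 8.51*o^2 + 2.63*o - 0.2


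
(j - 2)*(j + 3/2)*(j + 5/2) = j^3 + 2*j^2 - 17*j/4 - 15/2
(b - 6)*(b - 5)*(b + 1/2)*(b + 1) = b^4 - 19*b^3/2 + 14*b^2 + 79*b/2 + 15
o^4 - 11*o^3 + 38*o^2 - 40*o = o*(o - 5)*(o - 4)*(o - 2)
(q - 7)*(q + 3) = q^2 - 4*q - 21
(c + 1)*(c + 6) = c^2 + 7*c + 6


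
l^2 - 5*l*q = l*(l - 5*q)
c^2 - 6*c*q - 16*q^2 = (c - 8*q)*(c + 2*q)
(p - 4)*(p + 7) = p^2 + 3*p - 28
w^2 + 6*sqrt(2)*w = w*(w + 6*sqrt(2))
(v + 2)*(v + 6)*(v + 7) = v^3 + 15*v^2 + 68*v + 84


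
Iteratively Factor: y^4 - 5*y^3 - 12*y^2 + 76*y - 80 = (y + 4)*(y^3 - 9*y^2 + 24*y - 20) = (y - 2)*(y + 4)*(y^2 - 7*y + 10) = (y - 2)^2*(y + 4)*(y - 5)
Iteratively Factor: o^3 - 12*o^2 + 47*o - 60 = (o - 4)*(o^2 - 8*o + 15) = (o - 4)*(o - 3)*(o - 5)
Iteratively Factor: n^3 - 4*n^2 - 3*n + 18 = (n - 3)*(n^2 - n - 6) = (n - 3)*(n + 2)*(n - 3)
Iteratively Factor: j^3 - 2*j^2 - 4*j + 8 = (j - 2)*(j^2 - 4) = (j - 2)^2*(j + 2)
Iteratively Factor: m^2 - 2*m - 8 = (m + 2)*(m - 4)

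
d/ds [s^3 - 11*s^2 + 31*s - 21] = 3*s^2 - 22*s + 31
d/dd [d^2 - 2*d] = 2*d - 2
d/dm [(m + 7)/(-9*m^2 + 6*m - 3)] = (m^2 + 14*m - 5)/(9*m^4 - 12*m^3 + 10*m^2 - 4*m + 1)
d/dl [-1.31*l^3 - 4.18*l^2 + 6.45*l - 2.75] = -3.93*l^2 - 8.36*l + 6.45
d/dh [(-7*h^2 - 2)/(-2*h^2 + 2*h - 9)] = 2*(-7*h^2 + 59*h + 2)/(4*h^4 - 8*h^3 + 40*h^2 - 36*h + 81)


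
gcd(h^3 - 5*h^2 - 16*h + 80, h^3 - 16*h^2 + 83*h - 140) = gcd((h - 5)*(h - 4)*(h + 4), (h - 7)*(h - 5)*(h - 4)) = h^2 - 9*h + 20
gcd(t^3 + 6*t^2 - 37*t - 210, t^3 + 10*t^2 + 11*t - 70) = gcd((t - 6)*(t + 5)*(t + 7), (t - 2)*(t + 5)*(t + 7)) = t^2 + 12*t + 35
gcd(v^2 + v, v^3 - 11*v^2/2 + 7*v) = v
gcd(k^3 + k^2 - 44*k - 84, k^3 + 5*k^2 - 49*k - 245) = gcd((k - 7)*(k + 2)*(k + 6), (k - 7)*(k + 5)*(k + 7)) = k - 7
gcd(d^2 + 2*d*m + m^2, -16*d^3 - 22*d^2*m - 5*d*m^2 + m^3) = d + m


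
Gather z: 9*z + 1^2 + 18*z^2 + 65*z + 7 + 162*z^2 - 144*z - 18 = 180*z^2 - 70*z - 10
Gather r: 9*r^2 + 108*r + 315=9*r^2 + 108*r + 315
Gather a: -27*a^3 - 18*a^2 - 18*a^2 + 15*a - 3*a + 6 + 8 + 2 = -27*a^3 - 36*a^2 + 12*a + 16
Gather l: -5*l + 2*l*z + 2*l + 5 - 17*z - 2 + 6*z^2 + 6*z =l*(2*z - 3) + 6*z^2 - 11*z + 3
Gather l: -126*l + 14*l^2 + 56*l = 14*l^2 - 70*l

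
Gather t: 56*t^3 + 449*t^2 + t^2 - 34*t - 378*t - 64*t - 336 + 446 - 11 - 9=56*t^3 + 450*t^2 - 476*t + 90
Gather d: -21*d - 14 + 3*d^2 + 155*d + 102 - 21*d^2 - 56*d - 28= -18*d^2 + 78*d + 60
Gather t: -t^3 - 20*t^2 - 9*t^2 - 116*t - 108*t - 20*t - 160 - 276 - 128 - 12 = -t^3 - 29*t^2 - 244*t - 576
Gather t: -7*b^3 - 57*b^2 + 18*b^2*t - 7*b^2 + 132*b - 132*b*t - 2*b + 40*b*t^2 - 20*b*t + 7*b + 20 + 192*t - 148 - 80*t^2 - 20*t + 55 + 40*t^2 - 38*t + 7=-7*b^3 - 64*b^2 + 137*b + t^2*(40*b - 40) + t*(18*b^2 - 152*b + 134) - 66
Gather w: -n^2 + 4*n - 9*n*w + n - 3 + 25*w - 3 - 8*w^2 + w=-n^2 + 5*n - 8*w^2 + w*(26 - 9*n) - 6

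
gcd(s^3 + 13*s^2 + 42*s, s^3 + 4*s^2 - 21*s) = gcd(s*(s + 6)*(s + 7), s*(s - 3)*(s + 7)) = s^2 + 7*s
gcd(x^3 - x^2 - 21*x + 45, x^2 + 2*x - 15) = x^2 + 2*x - 15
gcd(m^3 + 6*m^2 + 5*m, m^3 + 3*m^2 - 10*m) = m^2 + 5*m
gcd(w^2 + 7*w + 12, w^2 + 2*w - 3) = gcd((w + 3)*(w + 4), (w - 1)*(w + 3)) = w + 3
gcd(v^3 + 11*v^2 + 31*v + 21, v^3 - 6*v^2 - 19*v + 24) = v + 3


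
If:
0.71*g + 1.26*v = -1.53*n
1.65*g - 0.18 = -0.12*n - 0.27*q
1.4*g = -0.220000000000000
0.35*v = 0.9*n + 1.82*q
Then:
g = -0.16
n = -5.68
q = 4.15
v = 6.98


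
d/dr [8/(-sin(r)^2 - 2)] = 32*sin(2*r)/(5 - cos(2*r))^2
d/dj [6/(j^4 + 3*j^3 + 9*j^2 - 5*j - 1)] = 6*(-4*j^3 - 9*j^2 - 18*j + 5)/(j^4 + 3*j^3 + 9*j^2 - 5*j - 1)^2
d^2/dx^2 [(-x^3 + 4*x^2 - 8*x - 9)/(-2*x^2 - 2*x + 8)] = (17*x^3 - 33*x^2 + 171*x + 13)/(x^6 + 3*x^5 - 9*x^4 - 23*x^3 + 36*x^2 + 48*x - 64)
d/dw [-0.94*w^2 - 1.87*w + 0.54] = -1.88*w - 1.87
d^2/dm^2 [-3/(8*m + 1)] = -384/(8*m + 1)^3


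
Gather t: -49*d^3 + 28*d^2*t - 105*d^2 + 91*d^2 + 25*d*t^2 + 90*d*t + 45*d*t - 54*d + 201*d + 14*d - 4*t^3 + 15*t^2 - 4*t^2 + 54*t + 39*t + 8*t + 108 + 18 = -49*d^3 - 14*d^2 + 161*d - 4*t^3 + t^2*(25*d + 11) + t*(28*d^2 + 135*d + 101) + 126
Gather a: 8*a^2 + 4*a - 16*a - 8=8*a^2 - 12*a - 8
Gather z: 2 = 2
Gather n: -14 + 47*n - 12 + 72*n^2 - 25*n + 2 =72*n^2 + 22*n - 24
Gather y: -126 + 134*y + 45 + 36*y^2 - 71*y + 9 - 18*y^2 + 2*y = 18*y^2 + 65*y - 72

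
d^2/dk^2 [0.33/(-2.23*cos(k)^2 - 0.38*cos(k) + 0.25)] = (6.564228*(1 - cos(k)^2)^2 + 0.838926*cos(k)^3 + 4.065666*cos(k)^2 - 1.646502*cos(k) - 7.027482)/(2.23*cos(k)^2 + 0.38*cos(k) - 0.25)^3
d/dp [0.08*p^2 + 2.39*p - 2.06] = 0.16*p + 2.39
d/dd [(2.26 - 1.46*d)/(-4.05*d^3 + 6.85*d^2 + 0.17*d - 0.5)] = (-11.826*d^3 + 37.46*d^2 - 30.962*d + 0.3458)/(16.4025*d^6 - 55.485*d^5 + 45.5455*d^4 + 6.379*d^3 - 6.8211*d^2 - 0.17*d + 0.25)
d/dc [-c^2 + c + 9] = 1 - 2*c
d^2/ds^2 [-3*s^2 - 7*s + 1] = -6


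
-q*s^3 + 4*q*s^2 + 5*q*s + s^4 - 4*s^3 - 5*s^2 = s*(-q + s)*(s - 5)*(s + 1)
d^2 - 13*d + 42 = (d - 7)*(d - 6)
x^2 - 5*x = x*(x - 5)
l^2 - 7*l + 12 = (l - 4)*(l - 3)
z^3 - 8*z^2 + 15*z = z*(z - 5)*(z - 3)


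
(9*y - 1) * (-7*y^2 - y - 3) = -63*y^3 - 2*y^2 - 26*y + 3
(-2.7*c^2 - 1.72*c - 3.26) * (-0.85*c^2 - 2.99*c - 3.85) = 2.295*c^4 + 9.535*c^3 + 18.3088*c^2 + 16.3694*c + 12.551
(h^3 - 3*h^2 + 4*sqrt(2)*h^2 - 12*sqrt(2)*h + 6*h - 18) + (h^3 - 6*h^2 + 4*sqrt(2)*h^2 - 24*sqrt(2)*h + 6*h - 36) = 2*h^3 - 9*h^2 + 8*sqrt(2)*h^2 - 36*sqrt(2)*h + 12*h - 54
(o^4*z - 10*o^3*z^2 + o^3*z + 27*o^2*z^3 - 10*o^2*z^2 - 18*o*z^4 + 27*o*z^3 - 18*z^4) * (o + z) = o^5*z - 9*o^4*z^2 + o^4*z + 17*o^3*z^3 - 9*o^3*z^2 + 9*o^2*z^4 + 17*o^2*z^3 - 18*o*z^5 + 9*o*z^4 - 18*z^5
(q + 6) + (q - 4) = 2*q + 2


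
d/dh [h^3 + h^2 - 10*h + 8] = 3*h^2 + 2*h - 10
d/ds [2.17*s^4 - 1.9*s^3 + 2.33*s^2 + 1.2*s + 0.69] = 8.68*s^3 - 5.7*s^2 + 4.66*s + 1.2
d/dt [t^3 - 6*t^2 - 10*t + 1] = 3*t^2 - 12*t - 10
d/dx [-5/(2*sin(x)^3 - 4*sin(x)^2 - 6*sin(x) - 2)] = -5*(4*sin(x) + 3*cos(x)^2)*cos(x)/(2*(-sin(x)^3 + 2*sin(x)^2 + 3*sin(x) + 1)^2)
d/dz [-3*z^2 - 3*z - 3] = -6*z - 3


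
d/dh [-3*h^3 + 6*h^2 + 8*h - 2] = -9*h^2 + 12*h + 8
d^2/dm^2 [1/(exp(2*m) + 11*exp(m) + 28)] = (2*(2*exp(m) + 11)^2*exp(m) - (4*exp(m) + 11)*(exp(2*m) + 11*exp(m) + 28))*exp(m)/(exp(2*m) + 11*exp(m) + 28)^3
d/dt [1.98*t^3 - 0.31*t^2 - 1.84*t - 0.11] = 5.94*t^2 - 0.62*t - 1.84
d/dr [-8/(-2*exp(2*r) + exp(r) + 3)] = (8 - 32*exp(r))*exp(r)/(-2*exp(2*r) + exp(r) + 3)^2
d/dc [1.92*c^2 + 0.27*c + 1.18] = 3.84*c + 0.27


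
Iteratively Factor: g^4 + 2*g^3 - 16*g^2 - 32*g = (g + 4)*(g^3 - 2*g^2 - 8*g) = g*(g + 4)*(g^2 - 2*g - 8) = g*(g - 4)*(g + 4)*(g + 2)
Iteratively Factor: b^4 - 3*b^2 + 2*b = (b - 1)*(b^3 + b^2 - 2*b) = b*(b - 1)*(b^2 + b - 2) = b*(b - 1)^2*(b + 2)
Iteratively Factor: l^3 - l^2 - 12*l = (l)*(l^2 - l - 12) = l*(l + 3)*(l - 4)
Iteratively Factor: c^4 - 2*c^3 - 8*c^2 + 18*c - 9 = (c - 3)*(c^3 + c^2 - 5*c + 3) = (c - 3)*(c - 1)*(c^2 + 2*c - 3) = (c - 3)*(c - 1)^2*(c + 3)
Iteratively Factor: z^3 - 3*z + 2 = (z - 1)*(z^2 + z - 2) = (z - 1)^2*(z + 2)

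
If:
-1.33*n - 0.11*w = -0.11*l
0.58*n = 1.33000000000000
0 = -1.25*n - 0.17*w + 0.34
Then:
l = 12.86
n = 2.29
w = -14.86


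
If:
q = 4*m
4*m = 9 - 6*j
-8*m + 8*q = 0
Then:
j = 3/2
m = 0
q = 0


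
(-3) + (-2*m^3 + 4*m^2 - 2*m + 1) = -2*m^3 + 4*m^2 - 2*m - 2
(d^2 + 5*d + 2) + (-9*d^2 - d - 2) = -8*d^2 + 4*d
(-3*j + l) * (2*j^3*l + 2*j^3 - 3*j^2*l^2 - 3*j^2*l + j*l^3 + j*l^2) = -6*j^4*l - 6*j^4 + 11*j^3*l^2 + 11*j^3*l - 6*j^2*l^3 - 6*j^2*l^2 + j*l^4 + j*l^3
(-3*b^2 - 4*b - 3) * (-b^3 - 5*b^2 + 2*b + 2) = 3*b^5 + 19*b^4 + 17*b^3 + b^2 - 14*b - 6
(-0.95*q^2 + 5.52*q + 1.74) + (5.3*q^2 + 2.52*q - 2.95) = 4.35*q^2 + 8.04*q - 1.21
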